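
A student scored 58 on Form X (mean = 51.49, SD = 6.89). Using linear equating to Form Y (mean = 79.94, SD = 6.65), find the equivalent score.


slope = SD_Y / SD_X = 6.65 / 6.89 ~ 0.9652
intercept = mean_Y - slope * mean_X = 79.94 - (6.65 / 6.89) * 51.49 ~ 30.2436
Y = slope * X + intercept. To avoid rounding drift from the rounded slope/intercept, evaluate the equivalent form Y = mean_Y + SD_Y * (X - mean_X) / SD_X at full precision:
Y = 79.94 + 6.65 * (58 - 51.49) / 6.89
Y = 79.94 + 6.65 * 6.51 / 6.89
Y = 79.94 + 43.2915 / 6.89
Y = 79.94 + 6.2832
Y = 86.2232

86.2232


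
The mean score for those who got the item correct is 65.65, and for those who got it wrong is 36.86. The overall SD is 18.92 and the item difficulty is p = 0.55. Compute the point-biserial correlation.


q = 1 - p = 0.45
rpb = ((M1 - M0) / SD) * sqrt(p * q)
rpb = ((65.65 - 36.86) / 18.92) * sqrt(0.55 * 0.45)
rpb = 0.757

0.757


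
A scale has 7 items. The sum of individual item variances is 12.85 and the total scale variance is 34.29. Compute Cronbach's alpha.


alpha = (k/(k-1)) * (1 - sum(si^2)/s_total^2)
= (7/6) * (1 - 12.85/34.29)
alpha = 0.7295

0.7295


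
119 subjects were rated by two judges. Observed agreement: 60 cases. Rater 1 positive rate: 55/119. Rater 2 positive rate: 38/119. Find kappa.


P_o = 60/119 = 0.504202
P_e = (55*38 + 64*81) / 14161 = 0.513664
kappa = (P_o - P_e) / (1 - P_e)
kappa = (0.504202 - 0.513664) / (1 - 0.513664)
kappa = -0.0195

-0.0195


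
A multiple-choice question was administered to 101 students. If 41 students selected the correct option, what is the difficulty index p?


Item difficulty p = number correct / total examinees
p = 41 / 101
p = 0.4059

0.4059


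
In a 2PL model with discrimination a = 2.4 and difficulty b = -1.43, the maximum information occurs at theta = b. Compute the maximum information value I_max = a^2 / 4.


For 2PL, max info at theta = b = -1.43
I_max = a^2 / 4 = 2.4^2 / 4
= 5.76 / 4
I_max = 1.44

1.44


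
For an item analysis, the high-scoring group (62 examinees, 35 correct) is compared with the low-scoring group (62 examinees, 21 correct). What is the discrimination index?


p_upper = 35/62 = 0.5645
p_lower = 21/62 = 0.3387
D = 0.5645 - 0.3387 = 0.2258

0.2258


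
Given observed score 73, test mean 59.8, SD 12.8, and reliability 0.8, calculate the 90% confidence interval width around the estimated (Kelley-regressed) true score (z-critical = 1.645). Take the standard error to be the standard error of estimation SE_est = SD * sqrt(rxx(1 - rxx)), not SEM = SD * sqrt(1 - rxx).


True score estimate = 0.8*73 + 0.2*59.8 = 70.36
SE_est = SD * sqrt(rxx * (1 - rxx)) = 12.8 * sqrt(0.8 * 0.2) = 12.8 * sqrt(0.16) = 5.12
CI = T_est +/- z * SE_est, so width = 2 * z * SE_est = 2 * 1.645 * 5.12
Width = 16.8448

16.8448


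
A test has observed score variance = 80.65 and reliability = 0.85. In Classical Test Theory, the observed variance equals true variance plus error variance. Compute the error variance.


var_true = rxx * var_obs = 0.85 * 80.65 = 68.5525
var_error = var_obs - var_true
var_error = 80.65 - 68.5525
var_error = 12.0975

12.0975


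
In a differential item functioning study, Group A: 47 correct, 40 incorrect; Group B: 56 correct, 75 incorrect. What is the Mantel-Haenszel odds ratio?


Odds_A = 47/40 = 1.175
Odds_B = 56/75 = 0.7467
OR = Odds_A / Odds_B = 1.175 / 0.7467
Exactly, OR = (47 * 75) / (40 * 56) = 3525 / 2240
OR = 1.5737

1.5737


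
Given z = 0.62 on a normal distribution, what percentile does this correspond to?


CDF(z) = 0.5 * (1 + erf(z/sqrt(2)))
erf(0.4384) = 0.4647
CDF = 0.7324
Percentile rank = 0.7324 * 100 = 73.24

73.24


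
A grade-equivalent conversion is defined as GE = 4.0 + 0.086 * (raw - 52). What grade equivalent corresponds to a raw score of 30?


raw - median = 30 - 52 = -22
slope * diff = 0.086 * -22 = -1.892
GE = 4.0 + -1.892
GE = 2.108

2.108


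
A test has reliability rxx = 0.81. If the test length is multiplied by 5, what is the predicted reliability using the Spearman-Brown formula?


r_new = (n * rxx) / (1 + (n-1) * rxx)
r_new = (5 * 0.81) / (1 + 4 * 0.81)
r_new = 4.05 / 4.24
r_new = 0.9552

0.9552


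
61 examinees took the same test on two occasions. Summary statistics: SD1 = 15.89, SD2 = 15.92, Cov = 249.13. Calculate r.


r = cov(X,Y) / (SD_X * SD_Y)
r = 249.13 / (15.89 * 15.92)
r = 249.13 / 252.9688
r = 0.9848

0.9848


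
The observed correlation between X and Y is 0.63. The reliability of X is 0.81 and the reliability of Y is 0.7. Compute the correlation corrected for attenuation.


r_corrected = rxy / sqrt(rxx * ryy)
= 0.63 / sqrt(0.81 * 0.7)
= 0.63 / sqrt(0.567)
= 0.63 / 0.752994
r_corrected = 0.8367

0.8367


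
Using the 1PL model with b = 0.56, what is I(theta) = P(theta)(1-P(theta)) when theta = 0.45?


P = 1/(1+exp(-(0.45-0.56))) = 0.4725
I = P*(1-P) = 0.4725 * 0.5275
I = 0.2492

0.2492


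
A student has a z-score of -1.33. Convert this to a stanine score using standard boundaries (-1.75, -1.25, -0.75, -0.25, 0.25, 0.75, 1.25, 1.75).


Stanine boundaries: [-1.75, -1.25, -0.75, -0.25, 0.25, 0.75, 1.25, 1.75]
z = -1.33
Check each boundary:
  z >= -1.75 -> could be stanine 2
  z < -1.25
  z < -0.75
  z < -0.25
  z < 0.25
  z < 0.75
  z < 1.25
  z < 1.75
Highest qualifying boundary gives stanine = 2

2


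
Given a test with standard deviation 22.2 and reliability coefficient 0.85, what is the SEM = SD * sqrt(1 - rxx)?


SEM = SD * sqrt(1 - rxx)
SEM = 22.2 * sqrt(1 - 0.85)
SEM = 22.2 * sqrt(0.15) = 22.2 * 0.387298
SEM = 8.598

8.598


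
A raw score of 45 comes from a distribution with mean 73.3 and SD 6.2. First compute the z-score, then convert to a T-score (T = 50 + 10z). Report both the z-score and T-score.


z = (X - mean) / SD = (45 - 73.3) / 6.2
z = -28.3 / 6.2
z = -4.5645
T-score = T = 50 + 10z
Carry z at full precision (z = -28.3 / 6.2) into the conversion:
T-score = 50 + 10 * (-28.3 / 6.2) = 50 + -283 / 6.2
T-score = 50 + -45.6452
T-score = 4.3548

4.3548


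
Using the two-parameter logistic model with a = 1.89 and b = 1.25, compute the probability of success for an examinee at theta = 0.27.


a*(theta - b) = 1.89 * (0.27 - 1.25) = -1.8522
exp(--1.8522) = 6.3738
P = 1 / (1 + 6.3738)
P = 0.1356

0.1356


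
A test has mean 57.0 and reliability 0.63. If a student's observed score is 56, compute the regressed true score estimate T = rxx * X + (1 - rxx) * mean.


T_est = rxx * X + (1 - rxx) * mean
T_est = 0.63 * 56 + 0.37 * 57.0
T_est = 35.28 + 21.09
T_est = 56.37

56.37


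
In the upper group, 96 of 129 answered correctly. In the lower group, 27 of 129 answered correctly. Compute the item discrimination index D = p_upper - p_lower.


p_upper = 96/129 = 0.7442
p_lower = 27/129 = 0.2093
D = 0.7442 - 0.2093 = 0.5349

0.5349


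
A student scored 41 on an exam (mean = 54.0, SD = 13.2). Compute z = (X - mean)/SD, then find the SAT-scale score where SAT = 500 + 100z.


z = (X - mean) / SD = (41 - 54.0) / 13.2
z = -13.0 / 13.2
z = -0.9848
SAT-scale = SAT = 500 + 100z
Carry z at full precision (z = -13.0 / 13.2) into the conversion:
SAT-scale = 500 + 100 * (-13.0 / 13.2) = 500 + -1300 / 13.2
SAT-scale = 500 + -98.4848
SAT-scale = 401.5152

401.5152


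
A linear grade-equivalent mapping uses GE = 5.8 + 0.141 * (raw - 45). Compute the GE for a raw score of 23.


raw - median = 23 - 45 = -22
slope * diff = 0.141 * -22 = -3.102
GE = 5.8 + -3.102
GE = 2.698

2.698


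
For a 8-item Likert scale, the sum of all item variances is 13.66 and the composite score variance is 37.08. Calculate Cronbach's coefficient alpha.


alpha = (k/(k-1)) * (1 - sum(si^2)/s_total^2)
= (8/7) * (1 - 13.66/37.08)
alpha = 0.7218

0.7218


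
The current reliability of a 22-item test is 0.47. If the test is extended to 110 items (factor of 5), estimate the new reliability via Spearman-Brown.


r_new = (n * rxx) / (1 + (n-1) * rxx)
r_new = (5 * 0.47) / (1 + 4 * 0.47)
r_new = 2.35 / 2.88
r_new = 0.816

0.816


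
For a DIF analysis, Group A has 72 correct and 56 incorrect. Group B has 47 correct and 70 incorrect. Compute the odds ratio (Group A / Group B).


Odds_A = 72/56 = 1.2857
Odds_B = 47/70 = 0.6714
OR = Odds_A / Odds_B = 1.2857 / 0.6714
Exactly, OR = (72 * 70) / (56 * 47) = 5040 / 2632
OR = 1.9149

1.9149


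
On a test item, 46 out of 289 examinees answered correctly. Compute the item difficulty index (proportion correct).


Item difficulty p = number correct / total examinees
p = 46 / 289
p = 0.1592

0.1592


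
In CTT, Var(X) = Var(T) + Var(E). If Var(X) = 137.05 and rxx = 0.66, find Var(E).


var_true = rxx * var_obs = 0.66 * 137.05 = 90.453
var_error = var_obs - var_true
var_error = 137.05 - 90.453
var_error = 46.597

46.597


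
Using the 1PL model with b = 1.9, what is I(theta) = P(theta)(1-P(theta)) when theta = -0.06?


P = 1/(1+exp(-(-0.06-1.9))) = 0.1235
I = P*(1-P) = 0.1235 * 0.8765
I = 0.1082

0.1082


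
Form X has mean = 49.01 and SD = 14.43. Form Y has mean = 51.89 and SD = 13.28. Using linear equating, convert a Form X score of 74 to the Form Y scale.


slope = SD_Y / SD_X = 13.28 / 14.43 ~ 0.9203
intercept = mean_Y - slope * mean_X = 51.89 - (13.28 / 14.43) * 49.01 ~ 6.7859
Y = slope * X + intercept. To avoid rounding drift from the rounded slope/intercept, evaluate the equivalent form Y = mean_Y + SD_Y * (X - mean_X) / SD_X at full precision:
Y = 51.89 + 13.28 * (74 - 49.01) / 14.43
Y = 51.89 + 13.28 * 24.99 / 14.43
Y = 51.89 + 331.8672 / 14.43
Y = 51.89 + 22.9984
Y = 74.8884

74.8884


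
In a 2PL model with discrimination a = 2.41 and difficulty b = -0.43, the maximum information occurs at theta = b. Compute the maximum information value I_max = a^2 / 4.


For 2PL, max info at theta = b = -0.43
I_max = a^2 / 4 = 2.41^2 / 4
= 5.8081 / 4
I_max = 1.452

1.452


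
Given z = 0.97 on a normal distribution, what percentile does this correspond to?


CDF(z) = 0.5 * (1 + erf(z/sqrt(2)))
erf(0.6859) = 0.668
CDF = 0.834
Percentile rank = 0.834 * 100 = 83.4

83.4


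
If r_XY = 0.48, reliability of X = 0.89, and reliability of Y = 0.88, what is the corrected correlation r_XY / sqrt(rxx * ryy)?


r_corrected = rxy / sqrt(rxx * ryy)
= 0.48 / sqrt(0.89 * 0.88)
= 0.48 / sqrt(0.7832)
= 0.48 / 0.884986
r_corrected = 0.5424

0.5424


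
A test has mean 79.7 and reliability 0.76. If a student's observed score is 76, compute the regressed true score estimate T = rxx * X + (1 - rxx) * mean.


T_est = rxx * X + (1 - rxx) * mean
T_est = 0.76 * 76 + 0.24 * 79.7
T_est = 57.76 + 19.128
T_est = 76.888

76.888


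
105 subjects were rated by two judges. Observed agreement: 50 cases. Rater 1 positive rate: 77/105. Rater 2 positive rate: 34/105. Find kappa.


P_o = 50/105 = 0.47619
P_e = (77*34 + 28*71) / 11025 = 0.417778
kappa = (P_o - P_e) / (1 - P_e)
kappa = (0.47619 - 0.417778) / (1 - 0.417778)
kappa = 0.1003

0.1003


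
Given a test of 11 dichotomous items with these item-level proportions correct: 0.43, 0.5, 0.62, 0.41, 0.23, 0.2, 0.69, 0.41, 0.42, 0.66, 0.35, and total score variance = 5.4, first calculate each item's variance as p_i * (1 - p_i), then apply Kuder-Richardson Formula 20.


For each item, compute p_i * q_i:
  Item 1: 0.43 * 0.57 = 0.2451
  Item 2: 0.5 * 0.5 = 0.25
  Item 3: 0.62 * 0.38 = 0.2356
  Item 4: 0.41 * 0.59 = 0.2419
  Item 5: 0.23 * 0.77 = 0.1771
  Item 6: 0.2 * 0.8 = 0.16
  Item 7: 0.69 * 0.31 = 0.2139
  Item 8: 0.41 * 0.59 = 0.2419
  Item 9: 0.42 * 0.58 = 0.2436
  Item 10: 0.66 * 0.34 = 0.2244
  Item 11: 0.35 * 0.65 = 0.2275
Sum(p_i * q_i) = 0.2451 + 0.25 + 0.2356 + 0.2419 + 0.1771 + 0.16 + 0.2139 + 0.2419 + 0.2436 + 0.2244 + 0.2275 = 2.461
KR-20 = (k/(k-1)) * (1 - Sum(p_i*q_i) / Var_total)
= (11/10) * (1 - 2.461/5.4)
= 1.1 * 0.5443
KR-20 = 0.5987

0.5987


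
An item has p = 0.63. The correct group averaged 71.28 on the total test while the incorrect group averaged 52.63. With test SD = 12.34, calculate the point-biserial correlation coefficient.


q = 1 - p = 0.37
rpb = ((M1 - M0) / SD) * sqrt(p * q)
rpb = ((71.28 - 52.63) / 12.34) * sqrt(0.63 * 0.37)
rpb = 0.7297

0.7297


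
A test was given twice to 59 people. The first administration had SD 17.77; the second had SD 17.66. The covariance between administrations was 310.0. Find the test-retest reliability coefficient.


r = cov(X,Y) / (SD_X * SD_Y)
r = 310.0 / (17.77 * 17.66)
r = 310.0 / 313.8182
r = 0.9878

0.9878


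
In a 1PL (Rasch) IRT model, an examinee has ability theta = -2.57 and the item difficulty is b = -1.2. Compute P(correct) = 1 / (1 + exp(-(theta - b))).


theta - b = -2.57 - -1.2 = -1.37
exp(-(theta - b)) = exp(1.37) = 3.9354
P = 1 / (1 + 3.9354)
P = 0.2026

0.2026


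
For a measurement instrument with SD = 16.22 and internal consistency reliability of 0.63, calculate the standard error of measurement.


SEM = SD * sqrt(1 - rxx)
SEM = 16.22 * sqrt(1 - 0.63)
SEM = 16.22 * sqrt(0.37) = 16.22 * 0.608276
SEM = 9.8662

9.8662


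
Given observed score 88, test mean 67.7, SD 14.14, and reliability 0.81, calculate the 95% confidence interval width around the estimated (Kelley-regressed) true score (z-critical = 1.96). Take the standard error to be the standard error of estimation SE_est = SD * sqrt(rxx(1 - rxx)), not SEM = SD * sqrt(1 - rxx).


True score estimate = 0.81*88 + 0.19*67.7 = 84.143
SE_est = SD * sqrt(rxx * (1 - rxx)) = 14.14 * sqrt(0.81 * 0.19) = 14.14 * sqrt(0.1539) = 5.547135
CI = T_est +/- z * SE_est, so width = 2 * z * SE_est = 2 * 1.96 * 5.547135
Width = 21.7448

21.7448


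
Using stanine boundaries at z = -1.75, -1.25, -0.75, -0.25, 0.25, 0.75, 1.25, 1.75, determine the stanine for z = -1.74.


Stanine boundaries: [-1.75, -1.25, -0.75, -0.25, 0.25, 0.75, 1.25, 1.75]
z = -1.74
Check each boundary:
  z >= -1.75 -> could be stanine 2
  z < -1.25
  z < -0.75
  z < -0.25
  z < 0.25
  z < 0.75
  z < 1.25
  z < 1.75
Highest qualifying boundary gives stanine = 2

2


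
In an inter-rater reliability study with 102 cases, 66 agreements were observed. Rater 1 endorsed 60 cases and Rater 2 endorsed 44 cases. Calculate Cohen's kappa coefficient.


P_o = 66/102 = 0.647059
P_e = (60*44 + 42*58) / 10404 = 0.487889
kappa = (P_o - P_e) / (1 - P_e)
kappa = (0.647059 - 0.487889) / (1 - 0.487889)
kappa = 0.3108

0.3108


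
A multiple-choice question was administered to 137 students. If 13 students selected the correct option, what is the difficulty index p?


Item difficulty p = number correct / total examinees
p = 13 / 137
p = 0.0949

0.0949


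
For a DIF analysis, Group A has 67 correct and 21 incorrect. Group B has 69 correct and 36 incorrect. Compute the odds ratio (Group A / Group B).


Odds_A = 67/21 = 3.1905
Odds_B = 69/36 = 1.9167
OR = Odds_A / Odds_B = 3.1905 / 1.9167
Exactly, OR = (67 * 36) / (21 * 69) = 2412 / 1449
OR = 1.6646

1.6646


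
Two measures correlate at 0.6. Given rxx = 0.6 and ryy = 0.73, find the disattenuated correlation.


r_corrected = rxy / sqrt(rxx * ryy)
= 0.6 / sqrt(0.6 * 0.73)
= 0.6 / sqrt(0.438)
= 0.6 / 0.661816
r_corrected = 0.9066

0.9066


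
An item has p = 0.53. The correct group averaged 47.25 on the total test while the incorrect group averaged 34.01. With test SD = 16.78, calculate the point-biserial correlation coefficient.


q = 1 - p = 0.47
rpb = ((M1 - M0) / SD) * sqrt(p * q)
rpb = ((47.25 - 34.01) / 16.78) * sqrt(0.53 * 0.47)
rpb = 0.3938

0.3938


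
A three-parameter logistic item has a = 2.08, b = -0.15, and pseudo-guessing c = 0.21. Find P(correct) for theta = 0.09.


logit = 2.08*(0.09 - -0.15) = 0.4992
P* = 1/(1 + exp(-0.4992)) = 0.6223
P = 0.21 + (1 - 0.21) * 0.6223
P = 0.7016

0.7016


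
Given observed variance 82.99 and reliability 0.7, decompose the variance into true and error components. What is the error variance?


var_true = rxx * var_obs = 0.7 * 82.99 = 58.093
var_error = var_obs - var_true
var_error = 82.99 - 58.093
var_error = 24.897

24.897


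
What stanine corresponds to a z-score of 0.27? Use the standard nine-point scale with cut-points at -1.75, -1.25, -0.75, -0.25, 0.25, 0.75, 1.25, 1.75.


Stanine boundaries: [-1.75, -1.25, -0.75, -0.25, 0.25, 0.75, 1.25, 1.75]
z = 0.27
Check each boundary:
  z >= -1.75 -> could be stanine 2
  z >= -1.25 -> could be stanine 3
  z >= -0.75 -> could be stanine 4
  z >= -0.25 -> could be stanine 5
  z >= 0.25 -> could be stanine 6
  z < 0.75
  z < 1.25
  z < 1.75
Highest qualifying boundary gives stanine = 6

6


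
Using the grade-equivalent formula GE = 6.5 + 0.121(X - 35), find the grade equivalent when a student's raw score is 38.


raw - median = 38 - 35 = 3
slope * diff = 0.121 * 3 = 0.363
GE = 6.5 + 0.363
GE = 6.863

6.863


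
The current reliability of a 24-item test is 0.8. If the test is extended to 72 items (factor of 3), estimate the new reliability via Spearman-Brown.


r_new = (n * rxx) / (1 + (n-1) * rxx)
r_new = (3 * 0.8) / (1 + 2 * 0.8)
r_new = 2.4 / 2.6
r_new = 0.9231

0.9231


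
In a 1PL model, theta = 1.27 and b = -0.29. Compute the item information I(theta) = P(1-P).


P = 1/(1+exp(-(1.27--0.29))) = 0.8264
I = P*(1-P) = 0.8264 * 0.1736
I = 0.1435

0.1435


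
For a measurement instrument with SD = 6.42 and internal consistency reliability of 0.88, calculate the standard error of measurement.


SEM = SD * sqrt(1 - rxx)
SEM = 6.42 * sqrt(1 - 0.88)
SEM = 6.42 * sqrt(0.12) = 6.42 * 0.34641
SEM = 2.224

2.224


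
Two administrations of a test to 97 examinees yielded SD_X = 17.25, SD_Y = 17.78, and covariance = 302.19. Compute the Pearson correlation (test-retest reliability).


r = cov(X,Y) / (SD_X * SD_Y)
r = 302.19 / (17.25 * 17.78)
r = 302.19 / 306.705
r = 0.9853

0.9853


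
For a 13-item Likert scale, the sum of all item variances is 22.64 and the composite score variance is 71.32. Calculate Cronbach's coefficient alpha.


alpha = (k/(k-1)) * (1 - sum(si^2)/s_total^2)
= (13/12) * (1 - 22.64/71.32)
alpha = 0.7394

0.7394


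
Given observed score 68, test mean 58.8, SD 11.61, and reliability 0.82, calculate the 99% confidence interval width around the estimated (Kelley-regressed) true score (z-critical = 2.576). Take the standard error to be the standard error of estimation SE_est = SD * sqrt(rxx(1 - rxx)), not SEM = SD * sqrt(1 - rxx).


True score estimate = 0.82*68 + 0.18*58.8 = 66.344
SE_est = SD * sqrt(rxx * (1 - rxx)) = 11.61 * sqrt(0.82 * 0.18) = 11.61 * sqrt(0.1476) = 4.460416
CI = T_est +/- z * SE_est, so width = 2 * z * SE_est = 2 * 2.576 * 4.460416
Width = 22.9801

22.9801


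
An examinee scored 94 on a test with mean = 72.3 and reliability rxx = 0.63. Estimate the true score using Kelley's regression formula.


T_est = rxx * X + (1 - rxx) * mean
T_est = 0.63 * 94 + 0.37 * 72.3
T_est = 59.22 + 26.751
T_est = 85.971

85.971


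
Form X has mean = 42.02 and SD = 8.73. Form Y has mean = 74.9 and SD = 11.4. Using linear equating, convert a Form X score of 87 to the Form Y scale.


slope = SD_Y / SD_X = 11.4 / 8.73 ~ 1.3058
intercept = mean_Y - slope * mean_X = 74.9 - (11.4 / 8.73) * 42.02 ~ 20.0285
Y = slope * X + intercept. To avoid rounding drift from the rounded slope/intercept, evaluate the equivalent form Y = mean_Y + SD_Y * (X - mean_X) / SD_X at full precision:
Y = 74.9 + 11.4 * (87 - 42.02) / 8.73
Y = 74.9 + 11.4 * 44.98 / 8.73
Y = 74.9 + 512.772 / 8.73
Y = 74.9 + 58.7368
Y = 133.6368

133.6368


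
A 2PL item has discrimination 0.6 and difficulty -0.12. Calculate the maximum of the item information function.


For 2PL, max info at theta = b = -0.12
I_max = a^2 / 4 = 0.6^2 / 4
= 0.36 / 4
I_max = 0.09

0.09


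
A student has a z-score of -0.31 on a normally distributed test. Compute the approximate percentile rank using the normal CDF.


CDF(z) = 0.5 * (1 + erf(z/sqrt(2)))
erf(-0.2192) = -0.2434
CDF = 0.3783
Percentile rank = 0.3783 * 100 = 37.83

37.83


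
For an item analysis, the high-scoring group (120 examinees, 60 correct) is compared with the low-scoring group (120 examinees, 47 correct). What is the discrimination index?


p_upper = 60/120 = 0.5
p_lower = 47/120 = 0.3917
D = 0.5 - 0.3917 = 0.1083

0.1083


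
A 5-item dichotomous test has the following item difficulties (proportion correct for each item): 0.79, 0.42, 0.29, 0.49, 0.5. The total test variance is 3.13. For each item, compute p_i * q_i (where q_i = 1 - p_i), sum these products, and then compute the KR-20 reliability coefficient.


For each item, compute p_i * q_i:
  Item 1: 0.79 * 0.21 = 0.1659
  Item 2: 0.42 * 0.58 = 0.2436
  Item 3: 0.29 * 0.71 = 0.2059
  Item 4: 0.49 * 0.51 = 0.2499
  Item 5: 0.5 * 0.5 = 0.25
Sum(p_i * q_i) = 0.1659 + 0.2436 + 0.2059 + 0.2499 + 0.25 = 1.1153
KR-20 = (k/(k-1)) * (1 - Sum(p_i*q_i) / Var_total)
= (5/4) * (1 - 1.1153/3.13)
= 1.25 * 0.6437
KR-20 = 0.8046

0.8046


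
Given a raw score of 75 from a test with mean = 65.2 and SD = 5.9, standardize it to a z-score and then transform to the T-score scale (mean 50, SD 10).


z = (X - mean) / SD = (75 - 65.2) / 5.9
z = 9.8 / 5.9
z = 1.661
T-score = T = 50 + 10z
Carry z at full precision (z = 9.8 / 5.9) into the conversion:
T-score = 50 + 10 * (9.8 / 5.9) = 50 + 98 / 5.9
T-score = 50 + 16.6102
T-score = 66.6102

66.6102


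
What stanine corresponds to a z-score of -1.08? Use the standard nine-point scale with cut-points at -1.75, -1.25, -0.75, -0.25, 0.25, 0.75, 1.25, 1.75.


Stanine boundaries: [-1.75, -1.25, -0.75, -0.25, 0.25, 0.75, 1.25, 1.75]
z = -1.08
Check each boundary:
  z >= -1.75 -> could be stanine 2
  z >= -1.25 -> could be stanine 3
  z < -0.75
  z < -0.25
  z < 0.25
  z < 0.75
  z < 1.25
  z < 1.75
Highest qualifying boundary gives stanine = 3

3


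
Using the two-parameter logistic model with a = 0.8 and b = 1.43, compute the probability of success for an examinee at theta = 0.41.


a*(theta - b) = 0.8 * (0.41 - 1.43) = -0.816
exp(--0.816) = 2.2614
P = 1 / (1 + 2.2614)
P = 0.3066

0.3066


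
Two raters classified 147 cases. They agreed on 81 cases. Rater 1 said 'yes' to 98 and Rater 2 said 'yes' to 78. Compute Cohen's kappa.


P_o = 81/147 = 0.55102
P_e = (98*78 + 49*69) / 21609 = 0.510204
kappa = (P_o - P_e) / (1 - P_e)
kappa = (0.55102 - 0.510204) / (1 - 0.510204)
kappa = 0.0833

0.0833


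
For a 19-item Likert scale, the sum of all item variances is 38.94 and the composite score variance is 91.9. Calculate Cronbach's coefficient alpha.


alpha = (k/(k-1)) * (1 - sum(si^2)/s_total^2)
= (19/18) * (1 - 38.94/91.9)
alpha = 0.6083

0.6083


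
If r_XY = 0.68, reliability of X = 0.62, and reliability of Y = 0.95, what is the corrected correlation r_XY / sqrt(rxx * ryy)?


r_corrected = rxy / sqrt(rxx * ryy)
= 0.68 / sqrt(0.62 * 0.95)
= 0.68 / sqrt(0.589)
= 0.68 / 0.767463
r_corrected = 0.886

0.886


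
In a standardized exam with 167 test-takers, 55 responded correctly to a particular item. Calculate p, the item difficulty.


Item difficulty p = number correct / total examinees
p = 55 / 167
p = 0.3293

0.3293


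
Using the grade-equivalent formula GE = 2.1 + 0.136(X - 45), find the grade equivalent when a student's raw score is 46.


raw - median = 46 - 45 = 1
slope * diff = 0.136 * 1 = 0.136
GE = 2.1 + 0.136
GE = 2.236

2.236


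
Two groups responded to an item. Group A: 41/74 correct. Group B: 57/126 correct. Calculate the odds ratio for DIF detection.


Odds_A = 41/33 = 1.2424
Odds_B = 57/69 = 0.8261
OR = Odds_A / Odds_B = 1.2424 / 0.8261
Exactly, OR = (41 * 69) / (33 * 57) = 2829 / 1881
OR = 1.504

1.504


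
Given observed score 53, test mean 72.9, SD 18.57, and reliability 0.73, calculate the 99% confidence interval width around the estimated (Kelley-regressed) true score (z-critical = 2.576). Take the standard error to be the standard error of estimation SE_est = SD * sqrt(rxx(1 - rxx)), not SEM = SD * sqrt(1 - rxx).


True score estimate = 0.73*53 + 0.27*72.9 = 58.373
SE_est = SD * sqrt(rxx * (1 - rxx)) = 18.57 * sqrt(0.73 * 0.27) = 18.57 * sqrt(0.1971) = 8.244327
CI = T_est +/- z * SE_est, so width = 2 * z * SE_est = 2 * 2.576 * 8.244327
Width = 42.4748

42.4748


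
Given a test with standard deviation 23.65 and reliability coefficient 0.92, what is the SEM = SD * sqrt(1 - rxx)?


SEM = SD * sqrt(1 - rxx)
SEM = 23.65 * sqrt(1 - 0.92)
SEM = 23.65 * sqrt(0.08) = 23.65 * 0.282843
SEM = 6.6892

6.6892


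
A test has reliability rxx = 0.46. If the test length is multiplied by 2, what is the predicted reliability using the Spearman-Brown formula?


r_new = (n * rxx) / (1 + (n-1) * rxx)
r_new = (2 * 0.46) / (1 + 1 * 0.46)
r_new = 0.92 / 1.46
r_new = 0.6301

0.6301


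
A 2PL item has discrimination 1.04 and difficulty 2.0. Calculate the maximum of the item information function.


For 2PL, max info at theta = b = 2.0
I_max = a^2 / 4 = 1.04^2 / 4
= 1.0816 / 4
I_max = 0.2704

0.2704


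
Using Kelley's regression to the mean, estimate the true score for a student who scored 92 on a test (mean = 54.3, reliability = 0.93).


T_est = rxx * X + (1 - rxx) * mean
T_est = 0.93 * 92 + 0.07 * 54.3
T_est = 85.56 + 3.801
T_est = 89.361

89.361


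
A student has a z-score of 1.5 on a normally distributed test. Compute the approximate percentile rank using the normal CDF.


CDF(z) = 0.5 * (1 + erf(z/sqrt(2)))
erf(1.0607) = 0.8664
CDF = 0.9332
Percentile rank = 0.9332 * 100 = 93.32

93.32


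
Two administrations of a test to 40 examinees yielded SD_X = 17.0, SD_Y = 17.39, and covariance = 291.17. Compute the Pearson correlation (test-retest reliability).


r = cov(X,Y) / (SD_X * SD_Y)
r = 291.17 / (17.0 * 17.39)
r = 291.17 / 295.63
r = 0.9849

0.9849


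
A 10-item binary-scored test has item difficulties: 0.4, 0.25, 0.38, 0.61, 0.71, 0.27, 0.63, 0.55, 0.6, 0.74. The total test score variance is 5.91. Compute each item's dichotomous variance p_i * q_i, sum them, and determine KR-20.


For each item, compute p_i * q_i:
  Item 1: 0.4 * 0.6 = 0.24
  Item 2: 0.25 * 0.75 = 0.1875
  Item 3: 0.38 * 0.62 = 0.2356
  Item 4: 0.61 * 0.39 = 0.2379
  Item 5: 0.71 * 0.29 = 0.2059
  Item 6: 0.27 * 0.73 = 0.1971
  Item 7: 0.63 * 0.37 = 0.2331
  Item 8: 0.55 * 0.45 = 0.2475
  Item 9: 0.6 * 0.4 = 0.24
  Item 10: 0.74 * 0.26 = 0.1924
Sum(p_i * q_i) = 0.24 + 0.1875 + 0.2356 + 0.2379 + 0.2059 + 0.1971 + 0.2331 + 0.2475 + 0.24 + 0.1924 = 2.217
KR-20 = (k/(k-1)) * (1 - Sum(p_i*q_i) / Var_total)
= (10/9) * (1 - 2.217/5.91)
= 1.1111 * 0.6249
KR-20 = 0.6943

0.6943


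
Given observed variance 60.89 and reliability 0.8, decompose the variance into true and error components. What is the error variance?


var_true = rxx * var_obs = 0.8 * 60.89 = 48.712
var_error = var_obs - var_true
var_error = 60.89 - 48.712
var_error = 12.178

12.178


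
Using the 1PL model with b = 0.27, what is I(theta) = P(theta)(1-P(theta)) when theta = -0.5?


P = 1/(1+exp(-(-0.5-0.27))) = 0.3165
I = P*(1-P) = 0.3165 * 0.6835
I = 0.2163

0.2163


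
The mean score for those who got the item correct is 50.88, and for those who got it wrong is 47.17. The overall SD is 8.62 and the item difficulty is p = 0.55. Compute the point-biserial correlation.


q = 1 - p = 0.45
rpb = ((M1 - M0) / SD) * sqrt(p * q)
rpb = ((50.88 - 47.17) / 8.62) * sqrt(0.55 * 0.45)
rpb = 0.2141

0.2141


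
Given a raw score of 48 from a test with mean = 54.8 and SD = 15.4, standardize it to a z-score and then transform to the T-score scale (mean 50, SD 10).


z = (X - mean) / SD = (48 - 54.8) / 15.4
z = -6.8 / 15.4
z = -0.4416
T-score = T = 50 + 10z
Carry z at full precision (z = -6.8 / 15.4) into the conversion:
T-score = 50 + 10 * (-6.8 / 15.4) = 50 + -68 / 15.4
T-score = 50 + -4.4156
T-score = 45.5844

45.5844


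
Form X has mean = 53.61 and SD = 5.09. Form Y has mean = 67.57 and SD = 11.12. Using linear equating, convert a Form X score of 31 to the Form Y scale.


slope = SD_Y / SD_X = 11.12 / 5.09 ~ 2.1847
intercept = mean_Y - slope * mean_X = 67.57 - (11.12 / 5.09) * 53.61 ~ -49.5505
Y = slope * X + intercept. To avoid rounding drift from the rounded slope/intercept, evaluate the equivalent form Y = mean_Y + SD_Y * (X - mean_X) / SD_X at full precision:
Y = 67.57 + 11.12 * (31 - 53.61) / 5.09
Y = 67.57 - 11.12 * 22.61 / 5.09
Y = 67.57 - 251.4232 / 5.09
Y = 67.57 - 49.3955
Y = 18.1745

18.1745


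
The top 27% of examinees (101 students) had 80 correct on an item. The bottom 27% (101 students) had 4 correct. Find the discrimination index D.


p_upper = 80/101 = 0.7921
p_lower = 4/101 = 0.0396
D = 0.7921 - 0.0396 = 0.7525

0.7525


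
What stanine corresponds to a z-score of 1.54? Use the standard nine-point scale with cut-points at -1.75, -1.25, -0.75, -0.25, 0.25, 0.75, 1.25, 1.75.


Stanine boundaries: [-1.75, -1.25, -0.75, -0.25, 0.25, 0.75, 1.25, 1.75]
z = 1.54
Check each boundary:
  z >= -1.75 -> could be stanine 2
  z >= -1.25 -> could be stanine 3
  z >= -0.75 -> could be stanine 4
  z >= -0.25 -> could be stanine 5
  z >= 0.25 -> could be stanine 6
  z >= 0.75 -> could be stanine 7
  z >= 1.25 -> could be stanine 8
  z < 1.75
Highest qualifying boundary gives stanine = 8

8


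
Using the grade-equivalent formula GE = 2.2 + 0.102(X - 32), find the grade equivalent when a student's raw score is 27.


raw - median = 27 - 32 = -5
slope * diff = 0.102 * -5 = -0.51
GE = 2.2 + -0.51
GE = 1.69

1.69


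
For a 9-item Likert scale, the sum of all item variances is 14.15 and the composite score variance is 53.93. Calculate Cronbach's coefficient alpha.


alpha = (k/(k-1)) * (1 - sum(si^2)/s_total^2)
= (9/8) * (1 - 14.15/53.93)
alpha = 0.8298

0.8298


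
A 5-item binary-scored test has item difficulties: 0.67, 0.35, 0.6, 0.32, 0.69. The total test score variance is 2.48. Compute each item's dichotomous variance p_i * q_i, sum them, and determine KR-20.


For each item, compute p_i * q_i:
  Item 1: 0.67 * 0.33 = 0.2211
  Item 2: 0.35 * 0.65 = 0.2275
  Item 3: 0.6 * 0.4 = 0.24
  Item 4: 0.32 * 0.68 = 0.2176
  Item 5: 0.69 * 0.31 = 0.2139
Sum(p_i * q_i) = 0.2211 + 0.2275 + 0.24 + 0.2176 + 0.2139 = 1.1201
KR-20 = (k/(k-1)) * (1 - Sum(p_i*q_i) / Var_total)
= (5/4) * (1 - 1.1201/2.48)
= 1.25 * 0.5483
KR-20 = 0.6854

0.6854


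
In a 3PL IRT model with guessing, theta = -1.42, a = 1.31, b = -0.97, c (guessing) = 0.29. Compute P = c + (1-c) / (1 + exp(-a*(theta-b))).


logit = 1.31*(-1.42 - -0.97) = -0.5895
P* = 1/(1 + exp(--0.5895)) = 0.3567
P = 0.29 + (1 - 0.29) * 0.3567
P = 0.5433

0.5433


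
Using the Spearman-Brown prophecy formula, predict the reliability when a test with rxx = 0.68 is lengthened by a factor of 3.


r_new = (n * rxx) / (1 + (n-1) * rxx)
r_new = (3 * 0.68) / (1 + 2 * 0.68)
r_new = 2.04 / 2.36
r_new = 0.8644

0.8644


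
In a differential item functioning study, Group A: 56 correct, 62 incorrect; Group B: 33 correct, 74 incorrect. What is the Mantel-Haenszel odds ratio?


Odds_A = 56/62 = 0.9032
Odds_B = 33/74 = 0.4459
OR = Odds_A / Odds_B = 0.9032 / 0.4459
Exactly, OR = (56 * 74) / (62 * 33) = 4144 / 2046
OR = 2.0254

2.0254


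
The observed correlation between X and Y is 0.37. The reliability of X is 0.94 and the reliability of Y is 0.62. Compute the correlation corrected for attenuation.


r_corrected = rxy / sqrt(rxx * ryy)
= 0.37 / sqrt(0.94 * 0.62)
= 0.37 / sqrt(0.5828)
= 0.37 / 0.763413
r_corrected = 0.4847

0.4847


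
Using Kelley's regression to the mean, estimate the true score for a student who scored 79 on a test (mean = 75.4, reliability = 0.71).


T_est = rxx * X + (1 - rxx) * mean
T_est = 0.71 * 79 + 0.29 * 75.4
T_est = 56.09 + 21.866
T_est = 77.956

77.956


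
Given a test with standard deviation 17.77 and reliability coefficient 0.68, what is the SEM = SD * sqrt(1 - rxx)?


SEM = SD * sqrt(1 - rxx)
SEM = 17.77 * sqrt(1 - 0.68)
SEM = 17.77 * sqrt(0.32) = 17.77 * 0.565685
SEM = 10.0522

10.0522


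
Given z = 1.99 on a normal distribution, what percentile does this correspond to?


CDF(z) = 0.5 * (1 + erf(z/sqrt(2)))
erf(1.4071) = 0.9534
CDF = 0.9767
Percentile rank = 0.9767 * 100 = 97.67

97.67


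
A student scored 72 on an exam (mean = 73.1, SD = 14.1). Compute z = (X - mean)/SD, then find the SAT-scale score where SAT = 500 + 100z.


z = (X - mean) / SD = (72 - 73.1) / 14.1
z = -1.1 / 14.1
z = -0.078
SAT-scale = SAT = 500 + 100z
Carry z at full precision (z = -1.1 / 14.1) into the conversion:
SAT-scale = 500 + 100 * (-1.1 / 14.1) = 500 + -110 / 14.1
SAT-scale = 500 + -7.8014
SAT-scale = 492.1986

492.1986


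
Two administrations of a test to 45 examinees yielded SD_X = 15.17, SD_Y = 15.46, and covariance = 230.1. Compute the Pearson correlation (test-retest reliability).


r = cov(X,Y) / (SD_X * SD_Y)
r = 230.1 / (15.17 * 15.46)
r = 230.1 / 234.5282
r = 0.9811

0.9811


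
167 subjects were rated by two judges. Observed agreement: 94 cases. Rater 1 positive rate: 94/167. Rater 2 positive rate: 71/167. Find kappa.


P_o = 94/167 = 0.562874
P_e = (94*71 + 73*96) / 27889 = 0.490588
kappa = (P_o - P_e) / (1 - P_e)
kappa = (0.562874 - 0.490588) / (1 - 0.490588)
kappa = 0.1419

0.1419


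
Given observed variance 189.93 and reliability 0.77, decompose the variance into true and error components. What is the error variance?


var_true = rxx * var_obs = 0.77 * 189.93 = 146.2461
var_error = var_obs - var_true
var_error = 189.93 - 146.2461
var_error = 43.6839

43.6839


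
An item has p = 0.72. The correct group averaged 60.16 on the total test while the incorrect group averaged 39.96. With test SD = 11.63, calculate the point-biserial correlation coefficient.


q = 1 - p = 0.28
rpb = ((M1 - M0) / SD) * sqrt(p * q)
rpb = ((60.16 - 39.96) / 11.63) * sqrt(0.72 * 0.28)
rpb = 0.7799

0.7799


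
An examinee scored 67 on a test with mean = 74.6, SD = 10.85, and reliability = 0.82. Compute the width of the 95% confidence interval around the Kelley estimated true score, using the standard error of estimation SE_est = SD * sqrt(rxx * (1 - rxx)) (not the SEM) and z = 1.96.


True score estimate = 0.82*67 + 0.18*74.6 = 68.368
SE_est = SD * sqrt(rxx * (1 - rxx)) = 10.85 * sqrt(0.82 * 0.18) = 10.85 * sqrt(0.1476) = 4.168434
CI = T_est +/- z * SE_est, so width = 2 * z * SE_est = 2 * 1.96 * 4.168434
Width = 16.3403

16.3403


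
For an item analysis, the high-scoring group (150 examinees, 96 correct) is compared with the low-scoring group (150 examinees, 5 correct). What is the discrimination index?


p_upper = 96/150 = 0.64
p_lower = 5/150 = 0.0333
D = 0.64 - 0.0333 = 0.6067

0.6067


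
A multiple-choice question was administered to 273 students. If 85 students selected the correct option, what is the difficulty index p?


Item difficulty p = number correct / total examinees
p = 85 / 273
p = 0.3114

0.3114


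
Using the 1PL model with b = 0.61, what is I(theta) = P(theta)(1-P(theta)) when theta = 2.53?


P = 1/(1+exp(-(2.53-0.61))) = 0.8721
I = P*(1-P) = 0.8721 * 0.1279
I = 0.1115

0.1115


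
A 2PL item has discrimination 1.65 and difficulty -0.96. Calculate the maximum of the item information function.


For 2PL, max info at theta = b = -0.96
I_max = a^2 / 4 = 1.65^2 / 4
= 2.7225 / 4
I_max = 0.6806

0.6806


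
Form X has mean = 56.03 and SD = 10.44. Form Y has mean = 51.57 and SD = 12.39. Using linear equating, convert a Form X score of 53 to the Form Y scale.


slope = SD_Y / SD_X = 12.39 / 10.44 ~ 1.1868
intercept = mean_Y - slope * mean_X = 51.57 - (12.39 / 10.44) * 56.03 ~ -14.9254
Y = slope * X + intercept. To avoid rounding drift from the rounded slope/intercept, evaluate the equivalent form Y = mean_Y + SD_Y * (X - mean_X) / SD_X at full precision:
Y = 51.57 + 12.39 * (53 - 56.03) / 10.44
Y = 51.57 - 12.39 * 3.03 / 10.44
Y = 51.57 - 37.5417 / 10.44
Y = 51.57 - 3.5959
Y = 47.9741

47.9741


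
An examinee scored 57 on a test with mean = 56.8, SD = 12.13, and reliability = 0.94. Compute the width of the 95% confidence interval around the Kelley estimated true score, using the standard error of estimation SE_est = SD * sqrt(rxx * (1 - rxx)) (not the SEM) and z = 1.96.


True score estimate = 0.94*57 + 0.06*56.8 = 56.988
SE_est = SD * sqrt(rxx * (1 - rxx)) = 12.13 * sqrt(0.94 * 0.06) = 12.13 * sqrt(0.0564) = 2.880715
CI = T_est +/- z * SE_est, so width = 2 * z * SE_est = 2 * 1.96 * 2.880715
Width = 11.2924

11.2924


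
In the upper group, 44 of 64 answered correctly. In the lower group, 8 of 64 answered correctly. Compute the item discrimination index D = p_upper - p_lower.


p_upper = 44/64 = 0.6875
p_lower = 8/64 = 0.125
D = 0.6875 - 0.125 = 0.5625

0.5625


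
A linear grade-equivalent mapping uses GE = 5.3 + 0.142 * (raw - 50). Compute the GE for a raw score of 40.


raw - median = 40 - 50 = -10
slope * diff = 0.142 * -10 = -1.42
GE = 5.3 + -1.42
GE = 3.88

3.88


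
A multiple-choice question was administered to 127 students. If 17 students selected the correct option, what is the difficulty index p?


Item difficulty p = number correct / total examinees
p = 17 / 127
p = 0.1339

0.1339


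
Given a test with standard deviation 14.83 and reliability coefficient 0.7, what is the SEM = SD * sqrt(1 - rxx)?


SEM = SD * sqrt(1 - rxx)
SEM = 14.83 * sqrt(1 - 0.7)
SEM = 14.83 * sqrt(0.3) = 14.83 * 0.547723
SEM = 8.1227

8.1227


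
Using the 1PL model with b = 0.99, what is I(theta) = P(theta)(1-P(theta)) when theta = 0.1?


P = 1/(1+exp(-(0.1-0.99))) = 0.2911
I = P*(1-P) = 0.2911 * 0.7089
I = 0.2064

0.2064


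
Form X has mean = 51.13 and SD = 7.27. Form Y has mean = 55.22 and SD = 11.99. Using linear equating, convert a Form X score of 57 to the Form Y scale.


slope = SD_Y / SD_X = 11.99 / 7.27 ~ 1.6492
intercept = mean_Y - slope * mean_X = 55.22 - (11.99 / 7.27) * 51.13 ~ -29.1058
Y = slope * X + intercept. To avoid rounding drift from the rounded slope/intercept, evaluate the equivalent form Y = mean_Y + SD_Y * (X - mean_X) / SD_X at full precision:
Y = 55.22 + 11.99 * (57 - 51.13) / 7.27
Y = 55.22 + 11.99 * 5.87 / 7.27
Y = 55.22 + 70.3813 / 7.27
Y = 55.22 + 9.6811
Y = 64.9011

64.9011


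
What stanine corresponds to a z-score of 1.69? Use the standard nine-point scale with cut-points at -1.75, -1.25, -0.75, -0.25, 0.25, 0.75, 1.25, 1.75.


Stanine boundaries: [-1.75, -1.25, -0.75, -0.25, 0.25, 0.75, 1.25, 1.75]
z = 1.69
Check each boundary:
  z >= -1.75 -> could be stanine 2
  z >= -1.25 -> could be stanine 3
  z >= -0.75 -> could be stanine 4
  z >= -0.25 -> could be stanine 5
  z >= 0.25 -> could be stanine 6
  z >= 0.75 -> could be stanine 7
  z >= 1.25 -> could be stanine 8
  z < 1.75
Highest qualifying boundary gives stanine = 8

8


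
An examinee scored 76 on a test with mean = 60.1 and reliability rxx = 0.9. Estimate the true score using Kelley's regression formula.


T_est = rxx * X + (1 - rxx) * mean
T_est = 0.9 * 76 + 0.1 * 60.1
T_est = 68.4 + 6.01
T_est = 74.41

74.41


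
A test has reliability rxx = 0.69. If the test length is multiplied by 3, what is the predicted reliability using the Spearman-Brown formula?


r_new = (n * rxx) / (1 + (n-1) * rxx)
r_new = (3 * 0.69) / (1 + 2 * 0.69)
r_new = 2.07 / 2.38
r_new = 0.8697

0.8697


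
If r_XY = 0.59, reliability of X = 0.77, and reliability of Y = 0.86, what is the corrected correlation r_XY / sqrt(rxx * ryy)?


r_corrected = rxy / sqrt(rxx * ryy)
= 0.59 / sqrt(0.77 * 0.86)
= 0.59 / sqrt(0.6622)
= 0.59 / 0.813757
r_corrected = 0.725

0.725


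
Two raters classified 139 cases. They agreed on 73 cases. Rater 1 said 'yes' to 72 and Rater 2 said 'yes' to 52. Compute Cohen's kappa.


P_o = 73/139 = 0.52518
P_e = (72*52 + 67*87) / 19321 = 0.495471
kappa = (P_o - P_e) / (1 - P_e)
kappa = (0.52518 - 0.495471) / (1 - 0.495471)
kappa = 0.0589

0.0589


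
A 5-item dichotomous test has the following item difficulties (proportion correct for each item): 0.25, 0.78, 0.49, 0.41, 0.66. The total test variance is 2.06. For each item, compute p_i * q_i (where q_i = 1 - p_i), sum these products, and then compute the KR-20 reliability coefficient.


For each item, compute p_i * q_i:
  Item 1: 0.25 * 0.75 = 0.1875
  Item 2: 0.78 * 0.22 = 0.1716
  Item 3: 0.49 * 0.51 = 0.2499
  Item 4: 0.41 * 0.59 = 0.2419
  Item 5: 0.66 * 0.34 = 0.2244
Sum(p_i * q_i) = 0.1875 + 0.1716 + 0.2499 + 0.2419 + 0.2244 = 1.0753
KR-20 = (k/(k-1)) * (1 - Sum(p_i*q_i) / Var_total)
= (5/4) * (1 - 1.0753/2.06)
= 1.25 * 0.478
KR-20 = 0.5975

0.5975
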